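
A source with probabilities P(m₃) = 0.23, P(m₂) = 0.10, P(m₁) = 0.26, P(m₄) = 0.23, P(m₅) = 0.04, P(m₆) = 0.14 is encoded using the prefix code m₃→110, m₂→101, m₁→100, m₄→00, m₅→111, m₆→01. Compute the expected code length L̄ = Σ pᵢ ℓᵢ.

2.63 bits/symbol

L̄ = Σ pᵢ·ℓᵢ = 0.23·3 + 0.10·3 + 0.26·3 + 0.23·2 + 0.04·3 + 0.14·2 = 2.63 bits/symbol.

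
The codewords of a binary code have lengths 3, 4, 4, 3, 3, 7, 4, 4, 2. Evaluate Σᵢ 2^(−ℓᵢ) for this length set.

With common denominator 2^7 = 128: Σ 2^(−ℓᵢ) = 16/128 + 8/128 + 8/128 + 16/128 + 16/128 + 1/128 + 8/128 + 8/128 + 32/128 = 113/128 = 0.8828125.

0.8828125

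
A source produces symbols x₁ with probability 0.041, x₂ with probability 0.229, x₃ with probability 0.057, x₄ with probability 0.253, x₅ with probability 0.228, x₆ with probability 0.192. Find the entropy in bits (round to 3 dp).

H = −Σ pᵢ log₂ pᵢ.
−0.041·log₂(0.041) = 0.1889
−0.229·log₂(0.229) = 0.4870
−0.057·log₂(0.057) = 0.2356
−0.253·log₂(0.253) = 0.5016
−0.228·log₂(0.228) = 0.4863
−0.192·log₂(0.192) = 0.4571
Sum ≈ 2.3566 → 2.357 bits.

2.357 bits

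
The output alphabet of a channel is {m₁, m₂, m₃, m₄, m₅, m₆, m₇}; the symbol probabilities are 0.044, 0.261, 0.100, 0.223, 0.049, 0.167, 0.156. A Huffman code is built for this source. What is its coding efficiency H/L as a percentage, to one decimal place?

Entropy H = −Σ p log₂ p ≈ 2.5816 bits.
Huffman merges: 11/250+49/1000→93/1000; 93/1000+1/10→193/1000; 39/250+167/1000→323/1000; 193/1000+223/1000→52/125; 261/1000+323/1000→73/125; 52/125+73/125→1. L = 2609/1000 ≈ 2.6090.
Efficiency = H/L = 2.5816/2.6090 = 98.9%.

98.9%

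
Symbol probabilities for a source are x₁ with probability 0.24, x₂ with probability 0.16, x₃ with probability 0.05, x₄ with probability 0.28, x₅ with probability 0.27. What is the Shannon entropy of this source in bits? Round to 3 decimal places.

2.157 bits

H = −Σ pᵢ log₂ pᵢ.
−0.24·log₂(0.24) = 0.4941
−0.16·log₂(0.16) = 0.4230
−0.05·log₂(0.05) = 0.2161
−0.28·log₂(0.28) = 0.5142
−0.27·log₂(0.27) = 0.5100
Sum ≈ 2.1575 → 2.157 bits.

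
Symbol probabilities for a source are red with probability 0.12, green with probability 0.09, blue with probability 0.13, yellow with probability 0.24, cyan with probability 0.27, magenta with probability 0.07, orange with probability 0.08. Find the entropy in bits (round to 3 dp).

2.627 bits

H = −Σ pᵢ log₂ pᵢ.
−0.12·log₂(0.12) = 0.3671
−0.09·log₂(0.09) = 0.3127
−0.13·log₂(0.13) = 0.3826
−0.24·log₂(0.24) = 0.4941
−0.27·log₂(0.27) = 0.5100
−0.07·log₂(0.07) = 0.2686
−0.08·log₂(0.08) = 0.2915
Sum ≈ 2.6266 → 2.627 bits.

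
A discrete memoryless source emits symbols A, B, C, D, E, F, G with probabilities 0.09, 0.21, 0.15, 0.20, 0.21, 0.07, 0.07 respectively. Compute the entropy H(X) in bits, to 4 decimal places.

H = −Σ pᵢ log₂ pᵢ.
−0.09·log₂(0.09) = 0.3127
−0.21·log₂(0.21) = 0.4728
−0.15·log₂(0.15) = 0.4105
−0.20·log₂(0.20) = 0.4644
−0.21·log₂(0.21) = 0.4728
−0.07·log₂(0.07) = 0.2686
−0.07·log₂(0.07) = 0.2686
Sum ≈ 2.6703 → 2.6703 bits.

2.6703 bits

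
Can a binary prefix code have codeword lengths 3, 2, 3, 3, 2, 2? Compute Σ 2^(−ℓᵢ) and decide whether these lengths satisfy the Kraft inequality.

With common denominator 2^3 = 8: Σ 2^(−ℓᵢ) = 1/8 + 2/8 + 1/8 + 1/8 + 2/8 + 2/8 = 9/8 = 1.125.
Kraft's inequality requires Σ ≤ 1; here Σ = 1.125 > 1, so no such prefix code exists.

1.125; no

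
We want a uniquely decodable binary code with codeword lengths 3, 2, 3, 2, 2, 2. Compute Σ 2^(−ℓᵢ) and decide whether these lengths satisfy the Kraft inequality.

1.25; no

With common denominator 2^3 = 8: Σ 2^(−ℓᵢ) = 1/8 + 2/8 + 1/8 + 2/8 + 2/8 + 2/8 = 10/8 = 1.25.
Kraft's inequality requires Σ ≤ 1; here Σ = 1.25 > 1, so no such prefix code exists.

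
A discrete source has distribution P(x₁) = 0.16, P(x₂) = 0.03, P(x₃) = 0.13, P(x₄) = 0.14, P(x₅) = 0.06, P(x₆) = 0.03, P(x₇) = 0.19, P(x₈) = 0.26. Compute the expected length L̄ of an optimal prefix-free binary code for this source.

2.73 bits/symbol

Repeatedly combine the two least-probable nodes; the expected code length is the sum of the merged weights.
merge 3/100 + 3/100 → 3/50
merge 3/50 + 3/50 → 3/25
merge 3/25 + 13/100 → 1/4
merge 7/50 + 4/25 → 3/10
merge 19/100 + 1/4 → 11/25
merge 13/50 + 3/10 → 14/25
merge 11/25 + 14/25 → 1
L = 3/50 + 3/25 + 1/4 + 3/10 + 11/25 + 14/25 + 1 = 273/100 = 2.73 bits/symbol.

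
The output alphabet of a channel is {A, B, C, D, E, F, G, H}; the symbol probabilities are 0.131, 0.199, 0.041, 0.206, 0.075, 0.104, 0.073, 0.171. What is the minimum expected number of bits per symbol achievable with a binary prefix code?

2.888 bits/symbol

Repeatedly combine the two least-probable nodes; the expected code length is the sum of the merged weights.
merge 41/1000 + 73/1000 → 57/500
merge 3/40 + 13/125 → 179/1000
merge 57/500 + 131/1000 → 49/200
merge 171/1000 + 179/1000 → 7/20
merge 199/1000 + 103/500 → 81/200
merge 49/200 + 7/20 → 119/200
merge 81/200 + 119/200 → 1
L = 57/500 + 179/1000 + 49/200 + 7/20 + 81/200 + 119/200 + 1 = 361/125 = 2.888 bits/symbol.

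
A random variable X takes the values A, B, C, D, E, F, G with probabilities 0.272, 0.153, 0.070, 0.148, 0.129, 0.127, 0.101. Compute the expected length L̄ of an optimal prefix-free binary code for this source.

Repeatedly combine the two least-probable nodes; the expected code length is the sum of the merged weights.
merge 7/100 + 101/1000 → 171/1000
merge 127/1000 + 129/1000 → 32/125
merge 37/250 + 153/1000 → 301/1000
merge 171/1000 + 32/125 → 427/1000
merge 34/125 + 301/1000 → 573/1000
merge 427/1000 + 573/1000 → 1
L = 171/1000 + 32/125 + 301/1000 + 427/1000 + 573/1000 + 1 = 341/125 = 2.728 bits/symbol.

2.728 bits/symbol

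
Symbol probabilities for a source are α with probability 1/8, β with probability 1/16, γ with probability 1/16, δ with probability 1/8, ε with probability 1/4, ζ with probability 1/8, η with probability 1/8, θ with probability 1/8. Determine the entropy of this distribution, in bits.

2.875 bits

Each probability is a power of 1/2, so log₂(1/p) is an integer.
H = Σ p·log₂(1/p) = 1/8·3 + 1/16·4 + 1/16·4 + 1/8·3 + 1/4·2 + 1/8·3 + 1/8·3 + 1/8·3 = 2.875 bits.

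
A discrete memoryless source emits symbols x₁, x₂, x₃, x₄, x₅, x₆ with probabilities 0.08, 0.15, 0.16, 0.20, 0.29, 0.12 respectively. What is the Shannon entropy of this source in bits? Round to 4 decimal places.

H = −Σ pᵢ log₂ pᵢ.
−0.08·log₂(0.08) = 0.2915
−0.15·log₂(0.15) = 0.4105
−0.16·log₂(0.16) = 0.4230
−0.20·log₂(0.20) = 0.4644
−0.29·log₂(0.29) = 0.5179
−0.12·log₂(0.12) = 0.3671
Sum ≈ 2.4744 → 2.4744 bits.

2.4744 bits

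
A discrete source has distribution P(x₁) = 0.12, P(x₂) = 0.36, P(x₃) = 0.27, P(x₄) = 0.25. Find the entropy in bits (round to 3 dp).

1.908 bits

H = −Σ pᵢ log₂ pᵢ.
−0.12·log₂(0.12) = 0.3671
−0.36·log₂(0.36) = 0.5306
−0.27·log₂(0.27) = 0.5100
−0.25·log₂(0.25) = 0.5000
Sum ≈ 1.9077 → 1.908 bits.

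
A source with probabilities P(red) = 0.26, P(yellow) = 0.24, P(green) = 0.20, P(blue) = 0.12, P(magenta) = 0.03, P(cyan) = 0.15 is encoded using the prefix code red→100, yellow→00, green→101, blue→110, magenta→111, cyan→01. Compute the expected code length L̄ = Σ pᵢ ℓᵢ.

L̄ = Σ pᵢ·ℓᵢ = 0.26·3 + 0.24·2 + 0.20·3 + 0.12·3 + 0.03·3 + 0.15·2 = 2.61 bits/symbol.

2.61 bits/symbol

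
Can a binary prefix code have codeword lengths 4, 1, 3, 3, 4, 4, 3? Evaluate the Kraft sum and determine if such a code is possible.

With common denominator 2^4 = 16: Σ 2^(−ℓᵢ) = 1/16 + 8/16 + 2/16 + 2/16 + 1/16 + 1/16 + 2/16 = 17/16 = 1.0625.
Kraft's inequality requires Σ ≤ 1; here Σ = 1.0625 > 1, so no such prefix code exists.

1.0625; no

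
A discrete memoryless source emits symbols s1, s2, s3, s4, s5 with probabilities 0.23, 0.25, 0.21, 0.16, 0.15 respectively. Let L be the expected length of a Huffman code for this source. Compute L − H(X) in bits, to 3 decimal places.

Entropy H = −Σ p log₂ p ≈ 2.2941 bits.
Huffman merges: 3/20+4/25→31/100; 21/100+23/100→11/25; 1/4+31/100→14/25; 11/25+14/25→1. L = 231/100 ≈ 2.3100.
L − H = 2.3100 − 2.2941 = 0.016 bits.

0.016 bits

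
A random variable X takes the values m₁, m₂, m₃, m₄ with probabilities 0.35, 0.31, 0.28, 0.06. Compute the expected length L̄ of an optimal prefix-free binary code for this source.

1.99 bits/symbol

Repeatedly combine the two least-probable nodes; the expected code length is the sum of the merged weights.
merge 3/50 + 7/25 → 17/50
merge 31/100 + 17/50 → 13/20
merge 7/20 + 13/20 → 1
L = 17/50 + 13/20 + 1 = 199/100 = 1.99 bits/symbol.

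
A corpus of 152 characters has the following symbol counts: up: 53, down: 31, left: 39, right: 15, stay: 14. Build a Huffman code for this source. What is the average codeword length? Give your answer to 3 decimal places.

Probabilities are the counts divided by 152.
Repeatedly combine the two least-probable nodes; the expected code length is the sum of the merged weights.
merge 7/76 + 15/152 → 29/152
merge 29/152 + 31/152 → 15/38
merge 39/152 + 53/152 → 23/38
merge 15/38 + 23/38 → 1
L = 29/152 + 15/38 + 23/38 + 1 = 333/152 ≈ 2.191 bits/symbol.

2.191 bits/symbol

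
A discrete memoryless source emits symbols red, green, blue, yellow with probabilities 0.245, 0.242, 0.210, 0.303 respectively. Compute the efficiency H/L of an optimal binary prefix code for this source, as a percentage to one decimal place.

Entropy H = −Σ p log₂ p ≈ 1.9873 bits.
Huffman merges: 21/100+121/500→113/250; 49/200+303/1000→137/250; 113/250+137/250→1. L = 2 ≈ 2.0000.
Efficiency = H/L = 1.9873/2.0000 = 99.4%.

99.4%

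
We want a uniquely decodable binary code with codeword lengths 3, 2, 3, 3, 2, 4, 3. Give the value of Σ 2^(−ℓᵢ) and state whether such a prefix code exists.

1.0625; no

With common denominator 2^4 = 16: Σ 2^(−ℓᵢ) = 2/16 + 4/16 + 2/16 + 2/16 + 4/16 + 1/16 + 2/16 = 17/16 = 1.0625.
Kraft's inequality requires Σ ≤ 1; here Σ = 1.0625 > 1, so no such prefix code exists.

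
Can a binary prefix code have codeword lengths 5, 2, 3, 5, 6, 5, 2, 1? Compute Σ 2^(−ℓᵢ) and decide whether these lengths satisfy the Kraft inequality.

With common denominator 2^6 = 64: Σ 2^(−ℓᵢ) = 2/64 + 16/64 + 8/64 + 2/64 + 1/64 + 2/64 + 16/64 + 32/64 = 79/64 = 1.234375.
Kraft's inequality requires Σ ≤ 1; here Σ = 1.234375 > 1, so no such prefix code exists.

1.234375; no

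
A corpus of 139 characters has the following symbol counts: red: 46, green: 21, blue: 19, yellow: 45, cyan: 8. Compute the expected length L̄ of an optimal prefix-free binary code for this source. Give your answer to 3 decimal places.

2.194 bits/symbol

Probabilities are the counts divided by 139.
Repeatedly combine the two least-probable nodes; the expected code length is the sum of the merged weights.
merge 8/139 + 19/139 → 27/139
merge 21/139 + 27/139 → 48/139
merge 45/139 + 46/139 → 91/139
merge 48/139 + 91/139 → 1
L = 27/139 + 48/139 + 91/139 + 1 = 305/139 ≈ 2.194 bits/symbol.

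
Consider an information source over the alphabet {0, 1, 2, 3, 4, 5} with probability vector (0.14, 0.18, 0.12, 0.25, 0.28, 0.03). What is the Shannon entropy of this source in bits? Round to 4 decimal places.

2.3755 bits

H = −Σ pᵢ log₂ pᵢ.
−0.14·log₂(0.14) = 0.3971
−0.18·log₂(0.18) = 0.4453
−0.12·log₂(0.12) = 0.3671
−0.25·log₂(0.25) = 0.5000
−0.28·log₂(0.28) = 0.5142
−0.03·log₂(0.03) = 0.1518
Sum ≈ 2.3755 → 2.3755 bits.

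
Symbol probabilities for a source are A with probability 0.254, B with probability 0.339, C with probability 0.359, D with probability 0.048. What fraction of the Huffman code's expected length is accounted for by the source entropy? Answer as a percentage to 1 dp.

Entropy H = −Σ p log₂ p ≈ 1.7721 bits.
Huffman merges: 6/125+127/500→151/500; 151/500+339/1000→641/1000; 359/1000+641/1000→1. L = 1943/1000 ≈ 1.9430.
Efficiency = H/L = 1.7721/1.9430 = 91.2%.

91.2%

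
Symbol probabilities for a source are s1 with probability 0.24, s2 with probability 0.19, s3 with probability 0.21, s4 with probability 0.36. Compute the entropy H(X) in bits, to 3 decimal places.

1.953 bits

H = −Σ pᵢ log₂ pᵢ.
−0.24·log₂(0.24) = 0.4941
−0.19·log₂(0.19) = 0.4552
−0.21·log₂(0.21) = 0.4728
−0.36·log₂(0.36) = 0.5306
Sum ≈ 1.9528 → 1.953 bits.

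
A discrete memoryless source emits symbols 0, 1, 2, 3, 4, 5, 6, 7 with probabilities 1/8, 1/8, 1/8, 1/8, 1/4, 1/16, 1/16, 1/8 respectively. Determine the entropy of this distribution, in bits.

Each probability is a power of 1/2, so log₂(1/p) is an integer.
H = Σ p·log₂(1/p) = 1/8·3 + 1/8·3 + 1/8·3 + 1/8·3 + 1/4·2 + 1/16·4 + 1/16·4 + 1/8·3 = 2.875 bits.

2.875 bits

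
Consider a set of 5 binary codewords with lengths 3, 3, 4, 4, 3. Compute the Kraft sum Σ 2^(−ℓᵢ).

0.5

With common denominator 2^4 = 16: Σ 2^(−ℓᵢ) = 2/16 + 2/16 + 1/16 + 1/16 + 2/16 = 8/16 = 0.5.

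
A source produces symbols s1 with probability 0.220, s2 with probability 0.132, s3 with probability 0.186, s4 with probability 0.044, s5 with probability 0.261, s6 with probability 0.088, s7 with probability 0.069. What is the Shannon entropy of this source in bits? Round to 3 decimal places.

H = −Σ pᵢ log₂ pᵢ.
−0.220·log₂(0.220) = 0.4806
−0.132·log₂(0.132) = 0.3856
−0.186·log₂(0.186) = 0.4514
−0.044·log₂(0.044) = 0.1983
−0.261·log₂(0.261) = 0.5058
−0.088·log₂(0.088) = 0.3086
−0.069·log₂(0.069) = 0.2662
Sum ≈ 2.5963 → 2.596 bits.

2.596 bits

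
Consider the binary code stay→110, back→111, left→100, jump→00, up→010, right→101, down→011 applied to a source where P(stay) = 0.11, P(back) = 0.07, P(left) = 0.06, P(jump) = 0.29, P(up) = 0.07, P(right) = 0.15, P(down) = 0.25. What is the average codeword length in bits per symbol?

2.71 bits/symbol

L̄ = Σ pᵢ·ℓᵢ = 0.11·3 + 0.07·3 + 0.06·3 + 0.29·2 + 0.07·3 + 0.15·3 + 0.25·3 = 2.71 bits/symbol.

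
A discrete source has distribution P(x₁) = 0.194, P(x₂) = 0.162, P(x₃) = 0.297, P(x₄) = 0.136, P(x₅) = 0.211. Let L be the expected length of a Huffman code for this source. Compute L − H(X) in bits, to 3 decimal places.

0.028 bits

Entropy H = −Σ p log₂ p ≈ 2.2696 bits.
Huffman merges: 17/125+81/500→149/500; 97/500+211/1000→81/200; 297/1000+149/500→119/200; 81/200+119/200→1. L = 1149/500 ≈ 2.2980.
L − H = 2.2980 − 2.2696 = 0.028 bits.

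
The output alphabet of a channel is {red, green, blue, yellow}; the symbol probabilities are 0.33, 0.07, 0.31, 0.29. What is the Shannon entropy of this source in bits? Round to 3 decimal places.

H = −Σ pᵢ log₂ pᵢ.
−0.33·log₂(0.33) = 0.5278
−0.07·log₂(0.07) = 0.2686
−0.31·log₂(0.31) = 0.5238
−0.29·log₂(0.29) = 0.5179
Sum ≈ 1.8381 → 1.838 bits.

1.838 bits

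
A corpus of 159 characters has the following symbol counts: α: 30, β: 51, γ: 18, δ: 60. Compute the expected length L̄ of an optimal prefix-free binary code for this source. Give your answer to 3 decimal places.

1.925 bits/symbol

Probabilities are the counts divided by 159.
Repeatedly combine the two least-probable nodes; the expected code length is the sum of the merged weights.
merge 6/53 + 10/53 → 16/53
merge 16/53 + 17/53 → 33/53
merge 20/53 + 33/53 → 1
L = 16/53 + 33/53 + 1 = 102/53 ≈ 1.925 bits/symbol.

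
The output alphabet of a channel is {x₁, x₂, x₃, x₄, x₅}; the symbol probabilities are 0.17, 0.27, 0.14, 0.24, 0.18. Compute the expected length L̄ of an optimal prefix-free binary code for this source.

Repeatedly combine the two least-probable nodes; the expected code length is the sum of the merged weights.
merge 7/50 + 17/100 → 31/100
merge 9/50 + 6/25 → 21/50
merge 27/100 + 31/100 → 29/50
merge 21/50 + 29/50 → 1
L = 31/100 + 21/50 + 29/50 + 1 = 231/100 = 2.31 bits/symbol.

2.31 bits/symbol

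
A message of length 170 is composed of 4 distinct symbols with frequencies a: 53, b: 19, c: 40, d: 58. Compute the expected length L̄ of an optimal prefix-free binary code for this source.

Probabilities are the counts divided by 170.
Repeatedly combine the two least-probable nodes; the expected code length is the sum of the merged weights.
merge 19/170 + 4/17 → 59/170
merge 53/170 + 29/85 → 111/170
merge 59/170 + 111/170 → 1
L = 59/170 + 111/170 + 1 = 2 bits/symbol.

2 bits/symbol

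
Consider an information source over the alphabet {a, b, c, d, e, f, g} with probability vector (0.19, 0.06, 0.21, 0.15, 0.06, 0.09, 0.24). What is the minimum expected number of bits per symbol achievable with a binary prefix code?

2.67 bits/symbol

Repeatedly combine the two least-probable nodes; the expected code length is the sum of the merged weights.
merge 3/50 + 3/50 → 3/25
merge 9/100 + 3/25 → 21/100
merge 3/20 + 19/100 → 17/50
merge 21/100 + 21/100 → 21/50
merge 6/25 + 17/50 → 29/50
merge 21/50 + 29/50 → 1
L = 3/25 + 21/100 + 17/50 + 21/50 + 29/50 + 1 = 267/100 = 2.67 bits/symbol.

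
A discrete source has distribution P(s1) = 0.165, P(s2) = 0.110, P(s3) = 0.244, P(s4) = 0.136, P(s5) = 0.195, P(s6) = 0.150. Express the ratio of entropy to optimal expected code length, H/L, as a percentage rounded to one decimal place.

Entropy H = −Σ p log₂ p ≈ 2.5376 bits.
Huffman merges: 11/100+17/125→123/500; 3/20+33/200→63/200; 39/200+61/250→439/1000; 123/500+63/200→561/1000; 439/1000+561/1000→1. L = 2561/1000 ≈ 2.5610.
Efficiency = H/L = 2.5376/2.5610 = 99.1%.

99.1%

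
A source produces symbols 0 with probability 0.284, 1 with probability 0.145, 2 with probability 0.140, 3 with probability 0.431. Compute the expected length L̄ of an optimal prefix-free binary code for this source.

Repeatedly combine the two least-probable nodes; the expected code length is the sum of the merged weights.
merge 7/50 + 29/200 → 57/200
merge 71/250 + 57/200 → 569/1000
merge 431/1000 + 569/1000 → 1
L = 57/200 + 569/1000 + 1 = 927/500 = 1.854 bits/symbol.

1.854 bits/symbol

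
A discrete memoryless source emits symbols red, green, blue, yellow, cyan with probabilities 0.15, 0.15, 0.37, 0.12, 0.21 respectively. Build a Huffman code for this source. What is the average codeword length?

2.26 bits/symbol

Repeatedly combine the two least-probable nodes; the expected code length is the sum of the merged weights.
merge 3/25 + 3/20 → 27/100
merge 3/20 + 21/100 → 9/25
merge 27/100 + 9/25 → 63/100
merge 37/100 + 63/100 → 1
L = 27/100 + 9/25 + 63/100 + 1 = 113/50 = 2.26 bits/symbol.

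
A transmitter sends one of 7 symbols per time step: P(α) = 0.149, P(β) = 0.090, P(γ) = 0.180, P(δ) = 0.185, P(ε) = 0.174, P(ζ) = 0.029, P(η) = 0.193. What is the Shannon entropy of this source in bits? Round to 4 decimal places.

H = −Σ pᵢ log₂ pᵢ.
−0.149·log₂(0.149) = 0.4092
−0.090·log₂(0.090) = 0.3127
−0.180·log₂(0.180) = 0.4453
−0.185·log₂(0.185) = 0.4504
−0.174·log₂(0.174) = 0.4390
−0.029·log₂(0.029) = 0.1481
−0.193·log₂(0.193) = 0.4581
Sum ≈ 2.6627 → 2.6627 bits.

2.6627 bits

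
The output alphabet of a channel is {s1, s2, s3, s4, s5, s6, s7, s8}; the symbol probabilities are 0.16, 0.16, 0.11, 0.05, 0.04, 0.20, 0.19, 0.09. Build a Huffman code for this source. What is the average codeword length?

2.88 bits/symbol

Repeatedly combine the two least-probable nodes; the expected code length is the sum of the merged weights.
merge 1/25 + 1/20 → 9/100
merge 9/100 + 9/100 → 9/50
merge 11/100 + 4/25 → 27/100
merge 4/25 + 9/50 → 17/50
merge 19/100 + 1/5 → 39/100
merge 27/100 + 17/50 → 61/100
merge 39/100 + 61/100 → 1
L = 9/100 + 9/50 + 27/100 + 17/50 + 39/100 + 61/100 + 1 = 72/25 = 2.88 bits/symbol.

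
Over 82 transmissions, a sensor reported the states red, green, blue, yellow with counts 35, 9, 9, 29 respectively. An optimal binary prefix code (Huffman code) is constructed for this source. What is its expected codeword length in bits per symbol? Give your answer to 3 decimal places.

1.793 bits/symbol

Probabilities are the counts divided by 82.
Repeatedly combine the two least-probable nodes; the expected code length is the sum of the merged weights.
merge 9/82 + 9/82 → 9/41
merge 9/41 + 29/82 → 47/82
merge 35/82 + 47/82 → 1
L = 9/41 + 47/82 + 1 = 147/82 ≈ 1.793 bits/symbol.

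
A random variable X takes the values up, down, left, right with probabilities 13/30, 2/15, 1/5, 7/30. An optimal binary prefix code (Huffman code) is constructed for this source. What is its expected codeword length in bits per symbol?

Repeatedly combine the two least-probable nodes; the expected code length is the sum of the merged weights.
merge 2/15 + 1/5 → 1/3
merge 7/30 + 1/3 → 17/30
merge 13/30 + 17/30 → 1
L = 1/3 + 17/30 + 1 = 19/10 = 1.9 bits/symbol.

1.9 bits/symbol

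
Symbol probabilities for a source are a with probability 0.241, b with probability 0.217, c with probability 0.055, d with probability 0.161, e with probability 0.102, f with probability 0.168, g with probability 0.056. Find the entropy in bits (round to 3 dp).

2.629 bits

H = −Σ pᵢ log₂ pᵢ.
−0.241·log₂(0.241) = 0.4947
−0.217·log₂(0.217) = 0.4783
−0.055·log₂(0.055) = 0.2301
−0.161·log₂(0.161) = 0.4242
−0.102·log₂(0.102) = 0.3359
−0.168·log₂(0.168) = 0.4323
−0.056·log₂(0.056) = 0.2329
Sum ≈ 2.6286 → 2.629 bits.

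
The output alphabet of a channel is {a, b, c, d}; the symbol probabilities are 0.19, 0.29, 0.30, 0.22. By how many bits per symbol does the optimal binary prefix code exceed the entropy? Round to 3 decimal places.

Entropy H = −Σ p log₂ p ≈ 1.9748 bits.
Huffman merges: 19/100+11/50→41/100; 29/100+3/10→59/100; 41/100+59/100→1. L = 2 ≈ 2.0000.
L − H = 2.0000 − 1.9748 = 0.025 bits.

0.025 bits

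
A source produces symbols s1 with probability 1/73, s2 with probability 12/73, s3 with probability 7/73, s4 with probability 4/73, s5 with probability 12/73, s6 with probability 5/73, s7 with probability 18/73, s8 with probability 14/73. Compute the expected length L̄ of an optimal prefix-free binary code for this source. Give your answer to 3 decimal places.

2.767 bits/symbol

Repeatedly combine the two least-probable nodes; the expected code length is the sum of the merged weights.
merge 1/73 + 4/73 → 5/73
merge 5/73 + 5/73 → 10/73
merge 7/73 + 10/73 → 17/73
merge 12/73 + 12/73 → 24/73
merge 14/73 + 17/73 → 31/73
merge 18/73 + 24/73 → 42/73
merge 31/73 + 42/73 → 1
L = 5/73 + 10/73 + 17/73 + 24/73 + 31/73 + 42/73 + 1 = 202/73 ≈ 2.767 bits/symbol.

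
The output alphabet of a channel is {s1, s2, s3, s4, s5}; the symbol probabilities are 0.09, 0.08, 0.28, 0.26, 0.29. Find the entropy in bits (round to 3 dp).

H = −Σ pᵢ log₂ pᵢ.
−0.09·log₂(0.09) = 0.3127
−0.08·log₂(0.08) = 0.2915
−0.28·log₂(0.28) = 0.5142
−0.26·log₂(0.26) = 0.5053
−0.29·log₂(0.29) = 0.5179
Sum ≈ 2.1416 → 2.142 bits.

2.142 bits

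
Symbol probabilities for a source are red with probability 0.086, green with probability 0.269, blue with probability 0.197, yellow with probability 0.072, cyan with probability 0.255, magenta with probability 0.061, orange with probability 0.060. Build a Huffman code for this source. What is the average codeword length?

Repeatedly combine the two least-probable nodes; the expected code length is the sum of the merged weights.
merge 3/50 + 61/1000 → 121/1000
merge 9/125 + 43/500 → 79/500
merge 121/1000 + 79/500 → 279/1000
merge 197/1000 + 51/200 → 113/250
merge 269/1000 + 279/1000 → 137/250
merge 113/250 + 137/250 → 1
L = 121/1000 + 79/500 + 279/1000 + 113/250 + 137/250 + 1 = 1279/500 = 2.558 bits/symbol.

2.558 bits/symbol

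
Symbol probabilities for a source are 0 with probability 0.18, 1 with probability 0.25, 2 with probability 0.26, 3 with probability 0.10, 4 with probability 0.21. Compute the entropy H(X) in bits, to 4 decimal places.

H = −Σ pᵢ log₂ pᵢ.
−0.18·log₂(0.18) = 0.4453
−0.25·log₂(0.25) = 0.5000
−0.26·log₂(0.26) = 0.5053
−0.10·log₂(0.10) = 0.3322
−0.21·log₂(0.21) = 0.4728
Sum ≈ 2.2556 → 2.2556 bits.

2.2556 bits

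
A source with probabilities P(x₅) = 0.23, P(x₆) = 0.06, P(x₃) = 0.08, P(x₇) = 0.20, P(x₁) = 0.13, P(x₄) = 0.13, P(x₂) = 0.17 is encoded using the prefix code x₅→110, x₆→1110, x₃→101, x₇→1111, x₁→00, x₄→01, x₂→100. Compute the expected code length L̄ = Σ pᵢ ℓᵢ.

3 bits/symbol

L̄ = Σ pᵢ·ℓᵢ = 0.23·3 + 0.06·4 + 0.08·3 + 0.20·4 + 0.13·2 + 0.13·2 + 0.17·3 = 3 bits/symbol.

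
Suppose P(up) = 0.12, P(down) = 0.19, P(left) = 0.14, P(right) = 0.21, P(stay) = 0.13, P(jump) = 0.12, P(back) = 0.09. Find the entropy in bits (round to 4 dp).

H = −Σ pᵢ log₂ pᵢ.
−0.12·log₂(0.12) = 0.3671
−0.19·log₂(0.19) = 0.4552
−0.14·log₂(0.14) = 0.3971
−0.21·log₂(0.21) = 0.4728
−0.13·log₂(0.13) = 0.3826
−0.12·log₂(0.12) = 0.3671
−0.09·log₂(0.09) = 0.3127
Sum ≈ 2.7546 → 2.7546 bits.

2.7546 bits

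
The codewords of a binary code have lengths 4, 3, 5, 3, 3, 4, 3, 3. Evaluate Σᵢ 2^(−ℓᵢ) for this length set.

With common denominator 2^5 = 32: Σ 2^(−ℓᵢ) = 2/32 + 4/32 + 1/32 + 4/32 + 4/32 + 2/32 + 4/32 + 4/32 = 25/32 = 0.78125.

0.78125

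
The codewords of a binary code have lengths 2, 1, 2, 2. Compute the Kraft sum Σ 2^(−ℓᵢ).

With common denominator 2^2 = 4: Σ 2^(−ℓᵢ) = 1/4 + 2/4 + 1/4 + 1/4 = 5/4 = 1.25.

1.25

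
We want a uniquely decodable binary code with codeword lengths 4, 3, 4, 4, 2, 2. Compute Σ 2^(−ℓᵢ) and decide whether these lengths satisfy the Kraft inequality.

With common denominator 2^4 = 16: Σ 2^(−ℓᵢ) = 1/16 + 2/16 + 1/16 + 1/16 + 4/16 + 4/16 = 13/16 = 0.8125.
Kraft's inequality requires Σ ≤ 1; here Σ = 0.8125 ≤ 1, so such a prefix code exists.

0.8125; yes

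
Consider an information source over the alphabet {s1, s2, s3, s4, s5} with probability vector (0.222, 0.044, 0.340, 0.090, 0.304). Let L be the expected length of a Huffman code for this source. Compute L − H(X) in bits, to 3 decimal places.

Entropy H = −Σ p log₂ p ≈ 2.0444 bits.
Huffman merges: 11/250+9/100→67/500; 67/500+111/500→89/250; 38/125+17/50→161/250; 89/250+161/250→1. L = 1067/500 ≈ 2.1340.
L − H = 2.1340 − 2.0444 = 0.090 bits.

0.090 bits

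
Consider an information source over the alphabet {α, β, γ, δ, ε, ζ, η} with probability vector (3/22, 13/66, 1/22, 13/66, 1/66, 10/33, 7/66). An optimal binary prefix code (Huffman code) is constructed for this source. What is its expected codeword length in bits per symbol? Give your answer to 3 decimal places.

2.530 bits/symbol

Repeatedly combine the two least-probable nodes; the expected code length is the sum of the merged weights.
merge 1/66 + 1/22 → 2/33
merge 2/33 + 7/66 → 1/6
merge 3/22 + 1/6 → 10/33
merge 13/66 + 13/66 → 13/33
merge 10/33 + 10/33 → 20/33
merge 13/33 + 20/33 → 1
L = 2/33 + 1/6 + 10/33 + 13/33 + 20/33 + 1 = 167/66 ≈ 2.530 bits/symbol.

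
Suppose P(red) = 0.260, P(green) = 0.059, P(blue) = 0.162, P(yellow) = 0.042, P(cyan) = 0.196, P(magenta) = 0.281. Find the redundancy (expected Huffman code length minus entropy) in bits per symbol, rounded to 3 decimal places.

Entropy H = −Σ p log₂ p ≈ 2.3391 bits.
Huffman merges: 21/500+59/1000→101/1000; 101/1000+81/500→263/1000; 49/250+13/50→57/125; 263/1000+281/1000→68/125; 57/125+68/125→1. L = 591/250 ≈ 2.3640.
L − H = 2.3640 − 2.3391 = 0.025 bits.

0.025 bits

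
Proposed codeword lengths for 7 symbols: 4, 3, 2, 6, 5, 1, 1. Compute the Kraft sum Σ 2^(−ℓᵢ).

1.484375

With common denominator 2^6 = 64: Σ 2^(−ℓᵢ) = 4/64 + 8/64 + 16/64 + 1/64 + 2/64 + 32/64 + 32/64 = 95/64 = 1.484375.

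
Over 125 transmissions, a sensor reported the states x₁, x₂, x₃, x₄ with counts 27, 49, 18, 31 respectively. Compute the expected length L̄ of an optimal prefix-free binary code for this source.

Probabilities are the counts divided by 125.
Repeatedly combine the two least-probable nodes; the expected code length is the sum of the merged weights.
merge 18/125 + 27/125 → 9/25
merge 31/125 + 9/25 → 76/125
merge 49/125 + 76/125 → 1
L = 9/25 + 76/125 + 1 = 246/125 = 1.968 bits/symbol.

1.968 bits/symbol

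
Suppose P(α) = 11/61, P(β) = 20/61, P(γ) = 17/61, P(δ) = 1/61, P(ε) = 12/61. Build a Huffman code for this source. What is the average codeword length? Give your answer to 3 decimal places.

2.197 bits/symbol

Repeatedly combine the two least-probable nodes; the expected code length is the sum of the merged weights.
merge 1/61 + 11/61 → 12/61
merge 12/61 + 12/61 → 24/61
merge 17/61 + 20/61 → 37/61
merge 24/61 + 37/61 → 1
L = 12/61 + 24/61 + 37/61 + 1 = 134/61 ≈ 2.197 bits/symbol.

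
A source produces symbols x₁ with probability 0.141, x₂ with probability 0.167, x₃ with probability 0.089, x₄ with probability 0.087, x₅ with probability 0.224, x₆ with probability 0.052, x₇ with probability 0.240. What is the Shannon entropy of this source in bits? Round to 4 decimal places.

2.6462 bits

H = −Σ pᵢ log₂ pᵢ.
−0.141·log₂(0.141) = 0.3985
−0.167·log₂(0.167) = 0.4312
−0.089·log₂(0.089) = 0.3106
−0.087·log₂(0.087) = 0.3065
−0.224·log₂(0.224) = 0.4835
−0.052·log₂(0.052) = 0.2218
−0.240·log₂(0.240) = 0.4941
Sum ≈ 2.6462 → 2.6462 bits.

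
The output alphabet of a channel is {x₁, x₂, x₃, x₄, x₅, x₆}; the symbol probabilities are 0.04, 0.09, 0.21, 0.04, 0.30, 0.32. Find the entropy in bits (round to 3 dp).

2.204 bits

H = −Σ pᵢ log₂ pᵢ.
−0.04·log₂(0.04) = 0.1858
−0.09·log₂(0.09) = 0.3127
−0.21·log₂(0.21) = 0.4728
−0.04·log₂(0.04) = 0.1858
−0.30·log₂(0.30) = 0.5211
−0.32·log₂(0.32) = 0.5260
Sum ≈ 2.2041 → 2.204 bits.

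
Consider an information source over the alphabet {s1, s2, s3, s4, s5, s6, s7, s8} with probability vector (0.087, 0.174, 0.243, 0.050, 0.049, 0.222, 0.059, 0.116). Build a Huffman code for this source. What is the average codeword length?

2.78 bits/symbol

Repeatedly combine the two least-probable nodes; the expected code length is the sum of the merged weights.
merge 49/1000 + 1/20 → 99/1000
merge 59/1000 + 87/1000 → 73/500
merge 99/1000 + 29/250 → 43/200
merge 73/500 + 87/500 → 8/25
merge 43/200 + 111/500 → 437/1000
merge 243/1000 + 8/25 → 563/1000
merge 437/1000 + 563/1000 → 1
L = 99/1000 + 73/500 + 43/200 + 8/25 + 437/1000 + 563/1000 + 1 = 139/50 = 2.78 bits/symbol.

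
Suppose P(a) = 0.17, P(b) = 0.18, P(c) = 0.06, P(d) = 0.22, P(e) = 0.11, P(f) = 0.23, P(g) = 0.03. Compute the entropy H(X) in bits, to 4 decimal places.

H = −Σ pᵢ log₂ pᵢ.
−0.17·log₂(0.17) = 0.4346
−0.18·log₂(0.18) = 0.4453
−0.06·log₂(0.06) = 0.2435
−0.22·log₂(0.22) = 0.4806
−0.11·log₂(0.11) = 0.3503
−0.23·log₂(0.23) = 0.4877
−0.03·log₂(0.03) = 0.1518
Sum ≈ 2.5937 → 2.5937 bits.

2.5937 bits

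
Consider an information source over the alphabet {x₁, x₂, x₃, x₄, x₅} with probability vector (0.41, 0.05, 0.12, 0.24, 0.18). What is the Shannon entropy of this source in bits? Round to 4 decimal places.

H = −Σ pᵢ log₂ pᵢ.
−0.41·log₂(0.41) = 0.5274
−0.05·log₂(0.05) = 0.2161
−0.12·log₂(0.12) = 0.3671
−0.24·log₂(0.24) = 0.4941
−0.18·log₂(0.18) = 0.4453
Sum ≈ 2.0500 → 2.0500 bits.

2.0500 bits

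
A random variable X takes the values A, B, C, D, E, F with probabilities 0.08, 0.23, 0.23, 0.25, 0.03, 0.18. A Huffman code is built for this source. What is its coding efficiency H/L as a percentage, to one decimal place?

98.5%

Entropy H = −Σ p log₂ p ≈ 2.3639 bits.
Huffman merges: 3/100+2/25→11/100; 11/100+9/50→29/100; 23/100+23/100→23/50; 1/4+29/100→27/50; 23/50+27/50→1. L = 12/5 ≈ 2.4000.
Efficiency = H/L = 2.3639/2.4000 = 98.5%.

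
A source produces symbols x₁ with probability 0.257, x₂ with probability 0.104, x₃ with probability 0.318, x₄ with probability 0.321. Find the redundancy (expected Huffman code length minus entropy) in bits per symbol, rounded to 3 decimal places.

0.105 bits

Entropy H = −Σ p log₂ p ≈ 1.8952 bits.
Huffman merges: 13/125+257/1000→361/1000; 159/500+321/1000→639/1000; 361/1000+639/1000→1. L = 2 ≈ 2.0000.
L − H = 2.0000 − 1.8952 = 0.105 bits.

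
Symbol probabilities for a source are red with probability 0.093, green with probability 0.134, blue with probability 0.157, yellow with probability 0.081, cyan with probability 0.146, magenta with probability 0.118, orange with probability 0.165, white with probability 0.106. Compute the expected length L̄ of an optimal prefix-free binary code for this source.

3 bits/symbol

Repeatedly combine the two least-probable nodes; the expected code length is the sum of the merged weights.
merge 81/1000 + 93/1000 → 87/500
merge 53/500 + 59/500 → 28/125
merge 67/500 + 73/500 → 7/25
merge 157/1000 + 33/200 → 161/500
merge 87/500 + 28/125 → 199/500
merge 7/25 + 161/500 → 301/500
merge 199/500 + 301/500 → 1
L = 87/500 + 28/125 + 7/25 + 161/500 + 199/500 + 301/500 + 1 = 3 bits/symbol.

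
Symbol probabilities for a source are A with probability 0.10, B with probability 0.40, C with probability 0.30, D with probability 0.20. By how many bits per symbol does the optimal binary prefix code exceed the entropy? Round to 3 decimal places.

Entropy H = −Σ p log₂ p ≈ 1.8464 bits.
Huffman merges: 1/10+1/5→3/10; 3/10+3/10→3/5; 2/5+3/5→1. L = 19/10 ≈ 1.9000.
L − H = 1.9000 − 1.8464 = 0.054 bits.

0.054 bits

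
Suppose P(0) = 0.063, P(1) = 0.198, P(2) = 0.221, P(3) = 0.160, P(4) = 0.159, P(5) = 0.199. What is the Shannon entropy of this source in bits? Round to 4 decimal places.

2.5035 bits

H = −Σ pᵢ log₂ pᵢ.
−0.063·log₂(0.063) = 0.2513
−0.198·log₂(0.198) = 0.4626
−0.221·log₂(0.221) = 0.4813
−0.160·log₂(0.160) = 0.4230
−0.159·log₂(0.159) = 0.4218
−0.199·log₂(0.199) = 0.4635
Sum ≈ 2.5035 → 2.5035 bits.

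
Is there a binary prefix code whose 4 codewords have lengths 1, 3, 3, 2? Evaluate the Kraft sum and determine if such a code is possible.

1; yes

With common denominator 2^3 = 8: Σ 2^(−ℓᵢ) = 4/8 + 1/8 + 1/8 + 2/8 = 8/8 = 1.
Kraft's inequality requires Σ ≤ 1; here Σ = 1 ≤ 1, so such a prefix code exists.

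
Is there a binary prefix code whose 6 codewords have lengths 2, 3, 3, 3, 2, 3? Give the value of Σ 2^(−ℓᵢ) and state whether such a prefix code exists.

1; yes

With common denominator 2^3 = 8: Σ 2^(−ℓᵢ) = 2/8 + 1/8 + 1/8 + 1/8 + 2/8 + 1/8 = 8/8 = 1.
Kraft's inequality requires Σ ≤ 1; here Σ = 1 ≤ 1, so such a prefix code exists.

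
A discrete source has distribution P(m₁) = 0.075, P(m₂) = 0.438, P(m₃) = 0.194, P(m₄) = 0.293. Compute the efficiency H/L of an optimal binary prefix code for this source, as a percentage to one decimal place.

97.2%

Entropy H = −Σ p log₂ p ≈ 1.7798 bits.
Huffman merges: 3/40+97/500→269/1000; 269/1000+293/1000→281/500; 219/500+281/500→1. L = 1831/1000 ≈ 1.8310.
Efficiency = H/L = 1.7798/1.8310 = 97.2%.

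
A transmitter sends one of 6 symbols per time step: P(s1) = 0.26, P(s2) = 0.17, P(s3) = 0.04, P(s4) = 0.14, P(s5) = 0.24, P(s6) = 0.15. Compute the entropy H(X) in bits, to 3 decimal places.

2.427 bits

H = −Σ pᵢ log₂ pᵢ.
−0.26·log₂(0.26) = 0.5053
−0.17·log₂(0.17) = 0.4346
−0.04·log₂(0.04) = 0.1858
−0.14·log₂(0.14) = 0.3971
−0.24·log₂(0.24) = 0.4941
−0.15·log₂(0.15) = 0.4105
Sum ≈ 2.4274 → 2.427 bits.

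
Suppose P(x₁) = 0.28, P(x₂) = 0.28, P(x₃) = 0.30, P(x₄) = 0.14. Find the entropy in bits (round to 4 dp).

1.9466 bits

H = −Σ pᵢ log₂ pᵢ.
−0.28·log₂(0.28) = 0.5142
−0.28·log₂(0.28) = 0.5142
−0.30·log₂(0.30) = 0.5211
−0.14·log₂(0.14) = 0.3971
Sum ≈ 1.9466 → 1.9466 bits.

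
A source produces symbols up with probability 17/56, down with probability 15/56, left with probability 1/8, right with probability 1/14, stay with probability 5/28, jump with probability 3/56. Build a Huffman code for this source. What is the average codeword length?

Repeatedly combine the two least-probable nodes; the expected code length is the sum of the merged weights.
merge 3/56 + 1/14 → 1/8
merge 1/8 + 1/8 → 1/4
merge 5/28 + 1/4 → 3/7
merge 15/56 + 17/56 → 4/7
merge 3/7 + 4/7 → 1
L = 1/8 + 1/4 + 3/7 + 4/7 + 1 = 19/8 = 2.375 bits/symbol.

2.375 bits/symbol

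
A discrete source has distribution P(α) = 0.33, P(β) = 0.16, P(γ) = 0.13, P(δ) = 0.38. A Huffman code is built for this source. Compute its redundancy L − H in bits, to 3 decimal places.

Entropy H = −Σ p log₂ p ≈ 1.8639 bits.
Huffman merges: 13/100+4/25→29/100; 29/100+33/100→31/50; 19/50+31/50→1. L = 191/100 ≈ 1.9100.
L − H = 1.9100 − 1.8639 = 0.046 bits.

0.046 bits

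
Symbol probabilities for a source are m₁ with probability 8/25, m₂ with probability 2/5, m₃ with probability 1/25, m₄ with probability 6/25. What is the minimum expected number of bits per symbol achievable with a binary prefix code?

Repeatedly combine the two least-probable nodes; the expected code length is the sum of the merged weights.
merge 1/25 + 6/25 → 7/25
merge 7/25 + 8/25 → 3/5
merge 2/5 + 3/5 → 1
L = 7/25 + 3/5 + 1 = 47/25 = 1.88 bits/symbol.

1.88 bits/symbol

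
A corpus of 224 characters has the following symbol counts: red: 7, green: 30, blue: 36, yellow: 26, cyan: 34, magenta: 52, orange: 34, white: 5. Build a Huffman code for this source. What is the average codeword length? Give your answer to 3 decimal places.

2.821 bits/symbol

Probabilities are the counts divided by 224.
Repeatedly combine the two least-probable nodes; the expected code length is the sum of the merged weights.
merge 5/224 + 1/32 → 3/56
merge 3/56 + 13/112 → 19/112
merge 15/112 + 17/112 → 2/7
merge 17/112 + 9/56 → 5/16
merge 19/112 + 13/56 → 45/112
merge 2/7 + 5/16 → 67/112
merge 45/112 + 67/112 → 1
L = 3/56 + 19/112 + 2/7 + 5/16 + 45/112 + 67/112 + 1 = 79/28 ≈ 2.821 bits/symbol.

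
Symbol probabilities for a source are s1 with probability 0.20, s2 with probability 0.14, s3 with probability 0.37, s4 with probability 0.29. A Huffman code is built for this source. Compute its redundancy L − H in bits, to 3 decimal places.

0.060 bits

Entropy H = −Σ p log₂ p ≈ 1.9101 bits.
Huffman merges: 7/50+1/5→17/50; 29/100+17/50→63/100; 37/100+63/100→1. L = 197/100 ≈ 1.9700.
L − H = 1.9700 − 1.9101 = 0.060 bits.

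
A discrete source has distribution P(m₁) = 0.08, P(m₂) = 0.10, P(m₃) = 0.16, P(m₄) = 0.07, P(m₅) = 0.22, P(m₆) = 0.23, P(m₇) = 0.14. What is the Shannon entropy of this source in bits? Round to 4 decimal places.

H = −Σ pᵢ log₂ pᵢ.
−0.08·log₂(0.08) = 0.2915
−0.10·log₂(0.10) = 0.3322
−0.16·log₂(0.16) = 0.4230
−0.07·log₂(0.07) = 0.2686
−0.22·log₂(0.22) = 0.4806
−0.23·log₂(0.23) = 0.4877
−0.14·log₂(0.14) = 0.3971
Sum ≈ 2.6806 → 2.6806 bits.

2.6806 bits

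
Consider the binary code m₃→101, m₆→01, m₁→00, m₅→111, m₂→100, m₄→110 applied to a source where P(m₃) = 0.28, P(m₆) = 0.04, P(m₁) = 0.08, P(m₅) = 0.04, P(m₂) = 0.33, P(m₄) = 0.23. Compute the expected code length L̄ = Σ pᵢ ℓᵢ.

2.88 bits/symbol

L̄ = Σ pᵢ·ℓᵢ = 0.28·3 + 0.04·2 + 0.08·2 + 0.04·3 + 0.33·3 + 0.23·3 = 2.88 bits/symbol.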